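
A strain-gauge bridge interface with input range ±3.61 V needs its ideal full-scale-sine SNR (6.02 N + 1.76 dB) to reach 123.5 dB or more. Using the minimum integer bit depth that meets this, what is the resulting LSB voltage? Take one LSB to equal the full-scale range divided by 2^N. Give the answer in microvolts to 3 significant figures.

Range = 3.61 − (-3.61) = 7.22 V.
Solving 6.02 N ≥ 123.5 − 1.76: N ≥ 20.223. Round up → N = 21.
LSB = 7.22 V ÷ 2^21 = 7.22/2097152 V = 3.44 µV.

3.44 µV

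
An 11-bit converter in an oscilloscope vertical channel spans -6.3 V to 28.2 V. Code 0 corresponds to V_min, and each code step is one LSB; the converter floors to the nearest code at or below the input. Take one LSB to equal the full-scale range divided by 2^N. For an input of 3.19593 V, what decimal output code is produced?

563

Full-scale range = 28.2 V − (-6.3 V) = 34.5 V. LSB = 34.5 V / 2^11 ≈ 16.85 mV.
code = ⌊(V_in − V_min)/LSB⌋ = ⌊(V_in − V_min) × 2^11 / range⌋
     = ⌊(3.19593 − (-6.3)) × 2048 / 34.5⌋ = ⌊9.49593 × 2048/34.5⌋
     = ⌊563.700⌋ = 563.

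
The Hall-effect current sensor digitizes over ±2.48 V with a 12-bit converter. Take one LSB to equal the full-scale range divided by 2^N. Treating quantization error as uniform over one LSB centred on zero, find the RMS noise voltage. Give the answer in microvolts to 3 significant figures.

Full-scale range = 2.48 V − (-2.48 V) = 4.96 V.
LSB = 4.96 V ÷ 2^12 = 4.96/4096 V = 1.2109 mV.
V_rms = LSB/√12 = 1.2109 mV / √12 = 350 µV.

350 µV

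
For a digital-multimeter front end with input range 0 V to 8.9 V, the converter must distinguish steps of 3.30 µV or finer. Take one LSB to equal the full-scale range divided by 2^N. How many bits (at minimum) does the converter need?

Full-scale range = 8.9 V.
Required number of levels: 8.9/3.30 µV = 2.6970e6; smallest N with 2^N ≥ that is 22.

22 bits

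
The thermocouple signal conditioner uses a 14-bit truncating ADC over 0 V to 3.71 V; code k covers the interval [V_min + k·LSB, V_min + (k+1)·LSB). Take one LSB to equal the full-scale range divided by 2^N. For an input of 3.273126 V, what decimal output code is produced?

14454

Range is 3.71 V. LSB = 3.71 V / 2^14 ≈ 226.4 µV.
V_in − V_min = 3.273126 − (0) = 3.273126 V.
Divide by LSB: 3.273126 × 16384/3.71 = 14454.6891.
Truncating gives code 14454.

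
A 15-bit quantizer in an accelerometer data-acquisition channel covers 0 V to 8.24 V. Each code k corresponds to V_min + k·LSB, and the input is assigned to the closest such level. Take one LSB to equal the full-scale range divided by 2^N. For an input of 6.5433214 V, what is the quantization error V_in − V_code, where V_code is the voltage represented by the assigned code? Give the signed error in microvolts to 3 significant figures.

Range is 8.24 V. LSB = 8.24 V / 2^15 ≈ 251.5 µV.
(6.5433214 − (0)) / LSB = 6.5433214 × 32768/8.24 = 26020.8199. Nearest integer: k = 26021.
Reconstructed level: 0 + 26021 × 8.24/32768 V = 6.5433666992 V.
Error = V_in − V_code = 6.5433214 − (6.5433666992) = −45.3 µV.

−45.3 µV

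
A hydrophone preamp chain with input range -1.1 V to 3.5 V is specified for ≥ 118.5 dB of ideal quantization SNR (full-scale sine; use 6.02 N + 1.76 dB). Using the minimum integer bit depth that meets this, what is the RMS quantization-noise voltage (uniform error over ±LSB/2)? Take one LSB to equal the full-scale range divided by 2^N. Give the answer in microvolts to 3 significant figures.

1.27 µV

Full-scale range = 3.5 V − (-1.1 V) = 4.6 V.
N ≥ (118.5 − 1.76)/6.02 = 19.392 → N_min = 20.
LSB = 4.6 V / 2^20 = 4.3869 µV.
σ_q = LSB/√12 = 4.3869 µV/3.4641 = 1.27 µV.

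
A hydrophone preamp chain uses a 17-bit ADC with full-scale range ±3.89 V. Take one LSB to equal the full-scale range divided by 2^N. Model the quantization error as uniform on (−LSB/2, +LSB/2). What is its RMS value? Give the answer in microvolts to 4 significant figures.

The full-scale span is 3.89 − (-3.89) = 7.78 V.
Step size = 7.78/131072 V = 59.3567 µV.
V_rms = LSB/√12 = 59.3567 µV / √12 = 17.13 µV.

17.13 µV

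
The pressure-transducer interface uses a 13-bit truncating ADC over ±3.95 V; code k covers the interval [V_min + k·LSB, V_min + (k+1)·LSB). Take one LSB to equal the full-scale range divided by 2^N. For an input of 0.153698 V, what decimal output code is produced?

Range = 3.95 − (-3.95) = 7.9 V. LSB = 7.9 V / 2^13 ≈ 0.9644 mV.
(V_in − V_min) × 2^13/range = (0.153698 − (-3.95)) × 8192/7.9 = 4255.379.
Floor → code = 4255.

4255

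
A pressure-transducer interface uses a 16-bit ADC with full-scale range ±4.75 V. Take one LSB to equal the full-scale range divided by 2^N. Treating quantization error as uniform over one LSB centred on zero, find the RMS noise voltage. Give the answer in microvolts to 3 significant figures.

Full-scale range = 4.75 V − (-4.75 V) = 9.5 V.
LSB = 9.5 V / 2^16 = 144.96 µV.
For a uniform distribution on [−LSB/2, +LSB/2], V_rms = LSB/√12 = 144.96 µV/3.4641 = 41.8 µV.

41.8 µV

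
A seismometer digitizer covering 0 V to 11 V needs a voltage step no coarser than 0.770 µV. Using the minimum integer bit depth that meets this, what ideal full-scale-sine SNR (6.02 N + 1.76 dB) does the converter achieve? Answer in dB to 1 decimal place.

Range is 11 V.
Required number of levels: 11/0.770 µV = 1.4286e7; smallest N with 2^N ≥ that is 24.
SNR = 6.02 × 24 + 1.76 = 146.24 dB.

146.2 dB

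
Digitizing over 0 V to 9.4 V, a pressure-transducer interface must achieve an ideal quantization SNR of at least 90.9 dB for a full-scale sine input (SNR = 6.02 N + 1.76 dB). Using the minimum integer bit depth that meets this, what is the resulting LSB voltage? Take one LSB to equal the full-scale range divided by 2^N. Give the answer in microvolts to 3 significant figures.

V_FS = 9.4 V.
Solving 6.02 N ≥ 90.9 − 1.76: N ≥ 14.807. Round up → N = 15.
Step size = 9.4/32768 V = 287 µV.

287 µV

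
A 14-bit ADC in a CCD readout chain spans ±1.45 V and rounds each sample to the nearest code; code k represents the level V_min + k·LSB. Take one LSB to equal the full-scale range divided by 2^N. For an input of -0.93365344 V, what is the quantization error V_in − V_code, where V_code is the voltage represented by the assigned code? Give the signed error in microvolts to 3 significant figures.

The full-scale span is 1.45 − (-1.45) = 2.9 V. LSB = 2.9 V / 2^14 ≈ 177.0 µV.
Position in LSBs: (-0.93365344 − (-1.45)) × 16384/2.9 = 2917.1800; rounding gives k = 2917.
V_code = V_min + k × range/2^14 = -1.45 + 2917 × 2.9/16384 = -0.93368530273 V.
V_in − V_code = -0.93365344 − (-0.93368530273) = +31.9 µV.

+31.9 µV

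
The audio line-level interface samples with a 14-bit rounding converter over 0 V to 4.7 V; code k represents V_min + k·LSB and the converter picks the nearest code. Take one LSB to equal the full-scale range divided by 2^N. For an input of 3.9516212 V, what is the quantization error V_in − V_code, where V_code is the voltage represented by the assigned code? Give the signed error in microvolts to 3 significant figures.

+52.6 µV

Full-scale range = 4.7 V. LSB = 4.7 V / 2^14 ≈ 286.9 µV.
(V_in − V_min)/LSB = (3.9516212 − (0)) × 16384/4.7 = 13775.1833 → nearest code k = 13775.
V_code = V_min + k × range/2^14 = 0 + 13775 × 4.7/16384 = 3.9515686035 V.
V_in − V_code = 3.9516212 − (3.9515686035) = +52.6 µV.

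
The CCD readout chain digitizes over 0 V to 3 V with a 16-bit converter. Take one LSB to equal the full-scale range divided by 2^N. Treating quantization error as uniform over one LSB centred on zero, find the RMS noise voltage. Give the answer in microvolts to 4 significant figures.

13.21 µV

Full-scale range = 3 V.
Step size = 3/65536 V = 45.7764 µV.
V_rms = LSB/√12 = 45.7764 µV / √12 = 13.21 µV.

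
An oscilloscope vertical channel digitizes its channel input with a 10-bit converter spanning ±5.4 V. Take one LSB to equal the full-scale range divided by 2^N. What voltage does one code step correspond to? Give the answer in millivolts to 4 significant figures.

Range = 5.4 − (-5.4) = 10.8 V.
2^10 = 1024 levels.
LSB = 10.8 V / 2^10 = 10.55 mV.

10.55 mV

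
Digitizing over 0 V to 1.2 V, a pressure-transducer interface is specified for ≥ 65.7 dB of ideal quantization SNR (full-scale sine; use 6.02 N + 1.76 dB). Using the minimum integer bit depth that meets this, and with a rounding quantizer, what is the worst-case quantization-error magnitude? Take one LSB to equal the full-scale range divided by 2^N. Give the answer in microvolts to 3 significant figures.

293 µV

Range is 1.2 V.
Required N = ⌈(65.7 − 1.76)/6.02⌉ = ⌈10.621⌉ = 11.
LSB = 1.2 V ÷ 2^11 = 1.2/2048 V = 0.58594 mV.
Half an LSB is 293 µV.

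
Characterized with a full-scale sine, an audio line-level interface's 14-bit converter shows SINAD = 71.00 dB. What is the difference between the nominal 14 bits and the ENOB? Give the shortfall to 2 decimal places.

2.50 bits

Effective bits = (71.00 − 1.76)/6.02 = 11.5017.
14 − 11.5017 = 2.50 bits below nominal.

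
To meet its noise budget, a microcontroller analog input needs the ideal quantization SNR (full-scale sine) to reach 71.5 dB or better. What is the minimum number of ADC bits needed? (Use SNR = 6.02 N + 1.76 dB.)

12 bits

Solving 6.02 N ≥ 71.5 − 1.76: N ≥ 11.585. Round up → N = 12.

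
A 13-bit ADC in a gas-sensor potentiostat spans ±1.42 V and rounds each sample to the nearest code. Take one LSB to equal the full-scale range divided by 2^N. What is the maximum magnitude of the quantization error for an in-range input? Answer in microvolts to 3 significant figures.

The full-scale span is 1.42 − (-1.42) = 2.84 V.
One LSB is 2.84 V / 8192 = 346.68 µV.
|e|_max = LSB/2 = 173 µV.

173 µV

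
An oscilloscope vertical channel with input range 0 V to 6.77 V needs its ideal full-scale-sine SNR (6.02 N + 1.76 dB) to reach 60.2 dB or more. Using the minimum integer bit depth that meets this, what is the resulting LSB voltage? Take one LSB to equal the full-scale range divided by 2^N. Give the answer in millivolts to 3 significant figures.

6.61 mV

Full-scale range = 6.77 V.
6.02 N + 1.76 ≥ 60.2 gives N ≥ 9.708, so the minimum integer is 10.
LSB = 6.77 V / 2^10 = 6.61 mV.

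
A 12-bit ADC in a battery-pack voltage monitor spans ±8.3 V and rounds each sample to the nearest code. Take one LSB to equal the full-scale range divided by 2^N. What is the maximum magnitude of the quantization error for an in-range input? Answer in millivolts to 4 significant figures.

2.026 mV

Range = 8.3 − (-8.3) = 16.6 V.
Step size = 16.6/4096 V = 4.05273 mV.
Worst-case error for round-to-nearest is half an LSB: 2.026 mV.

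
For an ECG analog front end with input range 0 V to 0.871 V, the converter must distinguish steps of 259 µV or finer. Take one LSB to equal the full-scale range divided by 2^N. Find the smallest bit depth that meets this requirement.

12 bits

V_FS = 0.871 V.
0.871 V / 259 µV = 3363. Since 2^11 = 2048 and 2^12 = 4096, N = 12.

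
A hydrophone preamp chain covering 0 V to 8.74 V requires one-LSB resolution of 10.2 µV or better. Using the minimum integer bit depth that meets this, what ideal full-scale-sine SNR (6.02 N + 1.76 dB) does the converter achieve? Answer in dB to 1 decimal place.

Range is 8.74 V.
Need 2^N ≥ 8.74 V / 10.2 µV = 856900 → N_min = 20.
SNR = 6.02 × 20 + 1.76 = 122.16 dB.

122.2 dB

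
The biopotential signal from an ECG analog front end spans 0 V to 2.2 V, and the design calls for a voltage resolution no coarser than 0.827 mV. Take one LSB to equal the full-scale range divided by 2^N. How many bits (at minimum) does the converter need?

12 bits

Range is 2.2 V.
Need 2^N ≥ 2.2 V / 0.827 mV = 2660 → N_min = 12.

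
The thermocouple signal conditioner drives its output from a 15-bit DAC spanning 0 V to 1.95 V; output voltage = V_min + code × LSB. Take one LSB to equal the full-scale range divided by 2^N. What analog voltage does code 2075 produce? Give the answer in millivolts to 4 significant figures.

123.5 mV

V_FS = 1.95 V. LSB = 1.95 V / 2^15.
V_out = V_min + code × LSB = 0 V + 2075 × 1.95 V / 32768
      = 0 V + 0.123482 V = 0.123482 V.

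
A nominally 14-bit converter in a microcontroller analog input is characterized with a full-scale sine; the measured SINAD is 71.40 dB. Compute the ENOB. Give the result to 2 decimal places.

ENOB = (SINAD − 1.76) / 6.02 = (71.40 − 1.76) / 6.02 = 69.64 / 6.02 = 11.5681.

11.57 bits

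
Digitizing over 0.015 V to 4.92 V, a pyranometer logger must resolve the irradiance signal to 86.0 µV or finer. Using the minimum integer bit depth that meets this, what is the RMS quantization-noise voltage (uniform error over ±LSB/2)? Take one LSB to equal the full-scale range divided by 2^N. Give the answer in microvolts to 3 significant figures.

21.6 µV

Span: 4.92 V − (0.015 V) = 4.905 V.
Need 2^N ≥ 4.905 V / 86.0 µV = 57030 → N_min = 16.
LSB = 4.905 V / 2^16 = 74.844 µV.
RMS noise = LSB/√12 = 21.6 µV.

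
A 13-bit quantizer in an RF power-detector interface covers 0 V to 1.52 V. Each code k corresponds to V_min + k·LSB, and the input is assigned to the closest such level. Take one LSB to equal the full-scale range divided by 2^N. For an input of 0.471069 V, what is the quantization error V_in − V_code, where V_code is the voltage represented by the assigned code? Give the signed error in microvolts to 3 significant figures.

Full-scale range = 1.52 V. LSB = 1.52 V / 2^13 ≈ 185.5 µV.
Position in LSBs: (0.471069 − (0)) × 8192/1.52 = 2538.8140; rounding gives k = 2539.
V_code = V_min + k × range/2^13 = 0 + 2539 × 1.52/8192 = 0.4711035156 V.
V_in − V_code = 0.471069 − (0.4711035156) = −34.5 µV.

−34.5 µV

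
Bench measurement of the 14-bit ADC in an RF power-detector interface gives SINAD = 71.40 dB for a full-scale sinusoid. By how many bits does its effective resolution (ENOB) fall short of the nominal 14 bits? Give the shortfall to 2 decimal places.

ENOB = (SINAD − 1.76)/6.02 = (71.40 − 1.76)/6.02 = 11.5681 bits.
14 − 11.5681 = 2.43 bits below nominal.

2.43 bits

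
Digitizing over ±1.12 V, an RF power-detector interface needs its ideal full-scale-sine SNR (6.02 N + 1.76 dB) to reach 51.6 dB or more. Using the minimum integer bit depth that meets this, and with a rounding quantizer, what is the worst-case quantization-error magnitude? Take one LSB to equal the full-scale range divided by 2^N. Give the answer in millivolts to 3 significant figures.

2.19 mV

Full-scale range = 1.12 V − (-1.12 V) = 2.24 V.
N ≥ (51.6 − 1.76)/6.02 = 8.279 → N_min = 9.
LSB = 2.24 V / 2^9 = 4.3750 mV.
|e|_max = LSB/2 = 2.19 mV.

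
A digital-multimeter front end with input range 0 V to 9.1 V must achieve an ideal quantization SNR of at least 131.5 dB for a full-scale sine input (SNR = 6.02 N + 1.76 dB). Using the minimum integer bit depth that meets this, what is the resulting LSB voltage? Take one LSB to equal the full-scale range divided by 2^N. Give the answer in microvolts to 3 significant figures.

2.17 µV

Full-scale range = 9.1 V.
N ≥ (131.5 − 1.76)/6.02 = 21.551 → N_min = 22.
Step size = 9.1/4194304 V = 2.17 µV.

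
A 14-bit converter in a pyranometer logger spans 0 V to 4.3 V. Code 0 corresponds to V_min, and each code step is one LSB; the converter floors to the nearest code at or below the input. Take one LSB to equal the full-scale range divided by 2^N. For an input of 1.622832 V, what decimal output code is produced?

Span = 4.3 V. LSB = 4.3 V / 2^14 ≈ 262.5 µV.
V_in − V_min = 1.622832 − (0) = 1.622832 V.
Divide by LSB: 1.622832 × 16384/4.3 = 6183.3673.
Truncating gives code 6183.

6183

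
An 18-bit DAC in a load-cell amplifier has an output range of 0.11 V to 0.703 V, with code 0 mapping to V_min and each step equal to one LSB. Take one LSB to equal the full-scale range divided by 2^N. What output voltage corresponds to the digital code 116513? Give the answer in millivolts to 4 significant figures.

373.6 mV

Range = 0.703 − (0.11) = 0.593 V. LSB = 0.593 V / 2^18.
V_out = V_min + code × LSB = 0.11 V + 116513 × 0.593 V / 262144
      = 0.11 V + 0.263566 V = 0.373566 V.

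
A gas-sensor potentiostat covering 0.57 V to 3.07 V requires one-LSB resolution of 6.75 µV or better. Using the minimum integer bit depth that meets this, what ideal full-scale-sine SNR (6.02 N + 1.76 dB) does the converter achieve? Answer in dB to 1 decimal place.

116.1 dB

The full-scale span is 3.07 − (0.57) = 2.5 V.
2.5 V / 6.75 µV = 370400. Since 2^18 = 262144 and 2^19 = 524288, N = 19.
SNR = 6.02 × 19 + 1.76 = 116.14 dB.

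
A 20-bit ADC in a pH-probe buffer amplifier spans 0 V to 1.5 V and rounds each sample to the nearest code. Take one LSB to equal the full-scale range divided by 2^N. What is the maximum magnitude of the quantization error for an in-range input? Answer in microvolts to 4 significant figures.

Full-scale range = 1.5 V.
LSB = 1.5 V ÷ 2^20 = 1.5/1048576 V = 1.43051 µV.
A rounding quantizer has |error| ≤ LSB/2 = 0.7153 µV.

0.7153 µV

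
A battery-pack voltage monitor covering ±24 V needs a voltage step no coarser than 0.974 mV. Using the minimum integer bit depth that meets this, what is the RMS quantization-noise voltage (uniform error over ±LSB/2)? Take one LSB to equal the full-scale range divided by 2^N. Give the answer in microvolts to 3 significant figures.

The full-scale span is 24 − (-24) = 48 V.
Need 2^N ≥ 48 V / 0.974 mV = 49280 → N_min = 16.
LSB = 48 V / 2^16 = 0.73242 mV.
RMS noise = LSB/√12 = 211 µV.

211 µV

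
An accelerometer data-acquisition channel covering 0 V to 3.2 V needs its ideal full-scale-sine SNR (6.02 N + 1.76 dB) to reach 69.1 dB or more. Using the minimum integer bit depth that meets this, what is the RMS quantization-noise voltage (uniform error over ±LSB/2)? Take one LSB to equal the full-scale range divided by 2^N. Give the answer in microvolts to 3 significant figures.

Full-scale range = 3.2 V.
6.02 N + 1.76 ≥ 69.1 gives N ≥ 11.186, so the minimum integer is 12.
LSB = 3.2 V / 2^12 = 0.78125 mV.
V_rms = LSB/√12 = 226 µV.

226 µV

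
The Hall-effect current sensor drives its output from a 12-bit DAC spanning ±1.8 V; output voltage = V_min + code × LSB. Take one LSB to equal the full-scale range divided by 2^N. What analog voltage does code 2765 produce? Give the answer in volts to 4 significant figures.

0.6302 V

Range = 1.8 − (-1.8) = 3.6 V. LSB = 3.6 V / 2^12.
V_out = V_min + code × LSB = -1.8 V + 2765 × 3.6 V / 4096
      = -1.8 + 2.43018 = 0.630176 V.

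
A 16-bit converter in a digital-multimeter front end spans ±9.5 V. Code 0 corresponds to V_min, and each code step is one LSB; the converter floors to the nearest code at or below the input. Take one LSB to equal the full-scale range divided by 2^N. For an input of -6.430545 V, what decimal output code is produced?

Span: 9.5 V − (-9.5 V) = 19 V. LSB = 19 V / 2^16 ≈ 289.9 µV.
code = ⌊(V_in − V_min)/LSB⌋ = ⌊(V_in − V_min) × 2^16 / range⌋
     = ⌊(-6.430545 − (-9.5)) × 65536 / 19⌋ = ⌊3.069455 × 65536/19⌋
     = ⌊10587.358⌋ = 10587.

10587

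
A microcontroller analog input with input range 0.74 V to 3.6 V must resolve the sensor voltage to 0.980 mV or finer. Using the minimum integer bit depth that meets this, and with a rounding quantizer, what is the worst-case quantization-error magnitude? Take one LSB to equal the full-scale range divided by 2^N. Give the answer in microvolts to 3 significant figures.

Full-scale range = 3.6 V − (0.74 V) = 2.86 V.
Required number of levels: 2.86/0.980 mV = 2918.4; smallest N with 2^N ≥ that is 12.
Step size = 2.86/4096 V = 0.69824 mV.
Max error for round-to-nearest is LSB/2 = 349 µV.

349 µV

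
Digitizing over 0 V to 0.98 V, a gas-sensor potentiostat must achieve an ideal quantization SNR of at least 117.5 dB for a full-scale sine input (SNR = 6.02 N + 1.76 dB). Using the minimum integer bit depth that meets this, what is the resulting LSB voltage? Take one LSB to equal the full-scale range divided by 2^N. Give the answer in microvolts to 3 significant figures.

0.935 µV

V_FS = 0.98 V.
6.02 N + 1.76 ≥ 117.5 gives N ≥ 19.226, so the minimum integer is 20.
LSB = 0.98 V / 2^20 = 0.935 µV.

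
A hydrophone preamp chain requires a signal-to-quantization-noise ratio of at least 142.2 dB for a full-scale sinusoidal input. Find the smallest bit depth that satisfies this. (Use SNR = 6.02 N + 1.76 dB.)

6.02 N + 1.76 ≥ 142.2 gives N ≥ 23.329, so the minimum integer is 24.

24 bits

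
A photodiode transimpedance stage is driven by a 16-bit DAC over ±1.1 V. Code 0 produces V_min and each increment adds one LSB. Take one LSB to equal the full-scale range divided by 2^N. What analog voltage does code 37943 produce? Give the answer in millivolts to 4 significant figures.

Full-scale range = 1.1 V − (-1.1 V) = 2.2 V. LSB = 2.2 V / 2^16.
V_out = -1.1 + 37943 × (2.2/65536) V
      = -1.1 + 1.27372 = 0.173721 V.

173.7 mV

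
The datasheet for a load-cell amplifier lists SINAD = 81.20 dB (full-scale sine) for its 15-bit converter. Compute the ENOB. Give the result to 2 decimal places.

13.20 bits

(81.20 − 1.76) / 6.02 = 79.44/6.02 = 13.1960 effective bits.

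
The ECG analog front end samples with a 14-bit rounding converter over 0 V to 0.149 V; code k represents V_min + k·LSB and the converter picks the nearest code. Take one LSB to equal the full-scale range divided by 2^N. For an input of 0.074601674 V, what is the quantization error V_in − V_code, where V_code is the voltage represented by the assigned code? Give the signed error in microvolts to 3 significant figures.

V_FS = 0.149 V. LSB = 0.149 V / 2^14 ≈ 9.094 µV.
Position in LSBs: (0.074601674 − (0)) × 16384/0.149 = 8203.1800; rounding gives k = 8203.
V_code = 0 + (8203/16384) × 0.149 = 0.074600036621 V.
e = 0.074601674 − (0.074600036621) = +1.64 µV.

+1.64 µV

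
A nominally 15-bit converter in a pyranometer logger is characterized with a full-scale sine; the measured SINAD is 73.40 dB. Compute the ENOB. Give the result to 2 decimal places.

ENOB = (SINAD − 1.76) / 6.02 = (73.40 − 1.76) / 6.02 = 71.64 / 6.02 = 11.9003.

11.90 bits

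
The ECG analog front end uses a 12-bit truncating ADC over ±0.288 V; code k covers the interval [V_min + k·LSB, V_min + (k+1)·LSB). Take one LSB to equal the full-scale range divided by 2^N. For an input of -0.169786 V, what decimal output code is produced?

840

The full-scale span is 0.288 − (-0.288) = 0.576 V. LSB = 0.576 V / 2^12 ≈ 140.6 µV.
V_in − V_min = -0.169786 − (-0.288) = 0.118214 V.
Divide by LSB: 0.118214 × 4096/0.576 = 840.6329.
Truncating gives code 840.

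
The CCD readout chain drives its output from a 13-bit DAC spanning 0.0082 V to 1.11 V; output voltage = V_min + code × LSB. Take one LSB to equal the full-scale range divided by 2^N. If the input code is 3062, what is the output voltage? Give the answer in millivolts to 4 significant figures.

Range = 1.11 − (0.0082) = 1.1018 V. LSB = 1.1018 V / 2^13.
V_out = 0.0082 + 3062 × (1.1018/8192) V
      = 0.0082 + 0.411830 = 0.420030 V.

420.0 mV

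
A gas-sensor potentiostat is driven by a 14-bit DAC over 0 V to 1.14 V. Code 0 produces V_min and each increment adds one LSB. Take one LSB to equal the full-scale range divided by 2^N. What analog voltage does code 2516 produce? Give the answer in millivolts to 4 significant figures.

175.1 mV

Full-scale range = 1.14 V. LSB = 1.14 V / 2^14.
Output = V_min + (2516/16384) × range = 0 + 0.153564 × 1.14 V
      = 0 + 0.175063 = 0.175063 V.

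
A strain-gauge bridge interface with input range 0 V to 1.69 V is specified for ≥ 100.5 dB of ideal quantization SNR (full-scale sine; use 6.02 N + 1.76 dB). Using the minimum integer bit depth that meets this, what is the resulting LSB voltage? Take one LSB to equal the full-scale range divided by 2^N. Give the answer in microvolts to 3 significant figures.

12.9 µV

Span = 1.69 V.
Required N = ⌈(100.5 − 1.76)/6.02⌉ = ⌈16.402⌉ = 17.
Step size = 1.69/131072 V = 12.9 µV.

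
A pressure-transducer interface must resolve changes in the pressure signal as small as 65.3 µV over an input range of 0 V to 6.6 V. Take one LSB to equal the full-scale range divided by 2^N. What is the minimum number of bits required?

V_FS = 6.6 V.
Levels needed ≥ 6.6/65.3 µV = 101100. 2^17 = 131072 suffices, so N_min = 17.

17 bits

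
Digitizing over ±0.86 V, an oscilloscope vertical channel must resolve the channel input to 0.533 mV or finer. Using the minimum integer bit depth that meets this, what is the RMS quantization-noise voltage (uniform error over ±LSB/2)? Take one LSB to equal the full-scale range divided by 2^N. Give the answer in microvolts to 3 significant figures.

121 µV

Span: 0.86 V − (-0.86 V) = 1.72 V.
Required number of levels: 1.72/0.533 mV = 3227.0; smallest N with 2^N ≥ that is 12.
One LSB is 1.72 V / 4096 = 419.92 µV.
V_rms = LSB/√12 = 121 µV.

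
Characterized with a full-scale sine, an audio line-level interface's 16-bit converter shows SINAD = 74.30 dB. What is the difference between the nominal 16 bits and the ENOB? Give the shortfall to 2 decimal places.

ENOB = (SINAD − 1.76)/6.02 = (74.30 − 1.76)/6.02 = 12.0498 bits.
16 − 12.0498 = 3.95 bits below nominal.

3.95 bits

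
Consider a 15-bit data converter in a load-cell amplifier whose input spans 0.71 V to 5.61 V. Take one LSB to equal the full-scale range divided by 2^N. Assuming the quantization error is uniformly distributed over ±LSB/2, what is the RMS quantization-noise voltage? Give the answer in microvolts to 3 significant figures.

43.2 µV

Range = 5.61 − (0.71) = 4.9 V.
One LSB is 4.9 V / 32768 = 149.54 µV.
σ_q = LSB/√12 = 149.54 µV/3.4641 = 43.2 µV.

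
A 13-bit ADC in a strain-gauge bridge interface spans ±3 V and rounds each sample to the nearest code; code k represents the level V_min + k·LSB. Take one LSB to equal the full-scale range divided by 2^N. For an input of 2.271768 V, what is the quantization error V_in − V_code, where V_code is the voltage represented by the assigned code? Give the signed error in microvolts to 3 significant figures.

Range = 3 − (-3) = 6 V. LSB = 6 V / 2^13 ≈ 0.7324 mV.
(V_in − V_min)/LSB = (2.271768 − (-3)) × 8192/6 = 7197.7206 → nearest code k = 7198.
V_code = -3 + (7198/8192) × 6 = 2.271972656 V.
V_in − V_code = 2.271768 − (2.271972656) = −205 µV.

−205 µV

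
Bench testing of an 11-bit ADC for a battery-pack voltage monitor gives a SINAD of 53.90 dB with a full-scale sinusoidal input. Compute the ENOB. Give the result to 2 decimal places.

ENOB = (53.90 − 1.76)/6.02 = 8.6611 bits.

8.66 bits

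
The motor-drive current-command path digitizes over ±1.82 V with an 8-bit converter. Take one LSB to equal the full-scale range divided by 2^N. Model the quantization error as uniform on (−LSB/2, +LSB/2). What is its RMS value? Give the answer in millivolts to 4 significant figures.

Span: 1.82 V − (-1.82 V) = 3.64 V.
LSB = 3.64 V ÷ 2^8 = 3.64/256 V = 14.2188 mV.
σ_q = LSB/√12 = 14.2188 mV/3.4641 = 4.105 mV.

4.105 mV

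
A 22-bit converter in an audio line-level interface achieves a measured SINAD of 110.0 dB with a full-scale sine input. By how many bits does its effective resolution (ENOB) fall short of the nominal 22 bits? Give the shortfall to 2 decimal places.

ENOB = (SINAD − 1.76)/6.02 = (110.0 − 1.76)/6.02 = 17.9801 bits.
Shortfall = 22 − 17.9801 = 4.0199 bits.

4.02 bits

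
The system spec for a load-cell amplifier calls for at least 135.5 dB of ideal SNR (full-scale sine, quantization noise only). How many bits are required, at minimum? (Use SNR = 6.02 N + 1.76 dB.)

Required N = ⌈(135.5 − 1.76)/6.02⌉ = ⌈22.216⌉ = 23.

23 bits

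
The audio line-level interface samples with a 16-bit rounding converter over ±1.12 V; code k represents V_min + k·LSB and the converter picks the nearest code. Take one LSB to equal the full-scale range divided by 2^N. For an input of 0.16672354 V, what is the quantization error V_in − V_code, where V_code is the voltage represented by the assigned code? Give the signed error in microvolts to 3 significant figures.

−4.98 µV

Range = 1.12 − (-1.12) = 2.24 V. LSB = 2.24 V / 2^16 ≈ 34.18 µV.
(0.16672354 − (-1.12)) / LSB = 1.28672354 × 65536/2.24 = 37645.8544. Nearest integer: k = 37646.
V_code = V_min + k × range/2^16 = -1.12 + 37646 × 2.24/65536 = 0.16672851563 V.
V_in − V_code = 0.16672354 − (0.16672851563) = −4.98 µV.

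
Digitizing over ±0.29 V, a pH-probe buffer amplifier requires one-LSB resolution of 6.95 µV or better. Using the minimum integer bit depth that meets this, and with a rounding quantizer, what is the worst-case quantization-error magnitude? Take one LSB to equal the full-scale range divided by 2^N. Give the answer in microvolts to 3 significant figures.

Span: 0.29 V − (-0.29 V) = 0.58 V.
0.58 V / 6.95 µV = 83450. Since 2^16 = 65536 and 2^17 = 131072, N = 17.
Step size = 0.58/131072 V = 4.4250 µV.
Max error for round-to-nearest is LSB/2 = 2.21 µV.

2.21 µV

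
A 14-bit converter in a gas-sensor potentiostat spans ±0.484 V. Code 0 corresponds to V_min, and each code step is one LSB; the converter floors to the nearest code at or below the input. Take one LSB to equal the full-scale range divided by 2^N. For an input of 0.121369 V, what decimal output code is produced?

Span: 0.484 V − (-0.484 V) = 0.968 V. LSB = 0.968 V / 2^14 ≈ 59.08 µV.
code = ⌊(V_in − V_min)/LSB⌋ = ⌊(V_in − V_min) × 2^14 / range⌋
     = ⌊(0.121369 − (-0.484)) × 16384 / 0.968⌋ = ⌊0.605369 × 16384/0.968⌋
     = ⌊10246.246⌋ = 10246.

10246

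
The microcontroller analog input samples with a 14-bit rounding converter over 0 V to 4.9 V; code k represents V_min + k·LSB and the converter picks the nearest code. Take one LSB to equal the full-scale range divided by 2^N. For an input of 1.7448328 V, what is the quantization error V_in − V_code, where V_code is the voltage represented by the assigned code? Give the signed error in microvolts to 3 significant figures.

V_FS = 4.9 V. LSB = 4.9 V / 2^14 ≈ 299.1 µV.
(V_in − V_min)/LSB = (1.7448328 − (0)) × 16384/4.9 = 5834.1511 → nearest code k = 5834.
V_code = V_min + k × range/2^14 = 0 + 5834 × 4.9/16384 = 1.7447875977 V.
Error = V_in − V_code = 1.7448328 − (1.7447875977) = +45.2 µV.

+45.2 µV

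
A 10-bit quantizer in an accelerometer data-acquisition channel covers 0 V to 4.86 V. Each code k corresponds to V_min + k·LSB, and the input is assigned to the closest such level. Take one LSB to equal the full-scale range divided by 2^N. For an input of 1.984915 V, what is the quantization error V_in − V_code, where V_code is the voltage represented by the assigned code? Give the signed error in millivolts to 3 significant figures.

Range is 4.86 V. LSB = 4.86 V / 2^10 ≈ 4.746 mV.
Position in LSBs: (1.984915 − (0)) × 1024/4.86 = 418.2208; rounding gives k = 418.
V_code = V_min + k × range/2^10 = 0 + 418 × 4.86/1024 = 1.983867188 V.
V_in − V_code = 1.984915 − (1.983867188) = +1.05 mV.

+1.05 mV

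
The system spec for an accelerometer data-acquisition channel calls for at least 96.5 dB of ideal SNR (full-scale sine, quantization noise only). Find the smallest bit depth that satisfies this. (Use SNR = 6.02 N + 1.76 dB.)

16 bits

N ≥ (96.5 − 1.76)/6.02 = 15.738 → N_min = 16.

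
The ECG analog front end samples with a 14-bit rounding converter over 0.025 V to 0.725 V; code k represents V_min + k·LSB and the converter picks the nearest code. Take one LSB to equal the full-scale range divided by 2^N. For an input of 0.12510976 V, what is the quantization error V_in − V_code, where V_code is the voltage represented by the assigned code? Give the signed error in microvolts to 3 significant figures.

Range = 0.725 − (0.025) = 0.7 V. LSB = 0.7 V / 2^14 ≈ 42.72 µV.
(V_in − V_min)/LSB = (0.12510976 − (0.025)) × 16384/0.7 = 2343.1404 → nearest code k = 2343.
V_code = V_min + k × range/2^14 = 0.025 + 2343 × 0.7/16384 = 0.12510375977 V.
e = 0.12510976 − (0.12510375977) = +6.00 µV.

+6.00 µV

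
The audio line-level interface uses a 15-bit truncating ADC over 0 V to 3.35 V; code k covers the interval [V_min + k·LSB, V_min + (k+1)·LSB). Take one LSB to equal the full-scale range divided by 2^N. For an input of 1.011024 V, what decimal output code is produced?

Span = 3.35 V. LSB = 3.35 V / 2^15 ≈ 102.2 µV.
(V_in − V_min) × 2^15/range = (1.011024 − (0)) × 32768/3.35 = 9889.324.
Floor → code = 9889.

9889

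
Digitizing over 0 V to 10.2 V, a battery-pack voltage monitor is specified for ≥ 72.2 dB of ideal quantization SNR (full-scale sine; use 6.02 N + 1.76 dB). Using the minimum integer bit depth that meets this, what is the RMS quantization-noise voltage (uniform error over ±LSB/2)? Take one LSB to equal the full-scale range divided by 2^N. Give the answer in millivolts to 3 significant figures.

Span = 10.2 V.
Solving 6.02 N ≥ 72.2 − 1.76: N ≥ 11.701. Round up → N = 12.
Step size = 10.2/4096 V = 2.4902 mV.
σ_q = LSB/√12 = 2.4902 mV/3.4641 = 0.719 mV.

0.719 mV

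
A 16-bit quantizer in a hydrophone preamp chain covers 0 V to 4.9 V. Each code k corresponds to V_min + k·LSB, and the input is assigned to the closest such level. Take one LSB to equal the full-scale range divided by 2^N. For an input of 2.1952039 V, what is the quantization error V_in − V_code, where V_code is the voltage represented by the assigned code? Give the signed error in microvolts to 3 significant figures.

+13.5 µV

Span = 4.9 V. LSB = 4.9 V / 2^16 ≈ 74.77 µV.
(V_in − V_min)/LSB = (2.1952039 − (0)) × 65536/4.9 = 29360.1802 → nearest code k = 29360.
V_code = 0 + (29360/65536) × 4.9 = 2.1951904297 V.
Error = V_in − V_code = 2.1952039 − (2.1951904297) = +13.5 µV.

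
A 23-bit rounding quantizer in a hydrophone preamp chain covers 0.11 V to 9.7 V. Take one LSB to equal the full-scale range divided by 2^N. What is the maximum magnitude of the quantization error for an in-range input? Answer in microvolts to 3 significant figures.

0.572 µV

The full-scale span is 9.7 − (0.11) = 9.59 V.
LSB = 9.59 V ÷ 2^23 = 9.59/8388608 V = 1.1432 µV.
Worst-case error for round-to-nearest is half an LSB: 0.572 µV.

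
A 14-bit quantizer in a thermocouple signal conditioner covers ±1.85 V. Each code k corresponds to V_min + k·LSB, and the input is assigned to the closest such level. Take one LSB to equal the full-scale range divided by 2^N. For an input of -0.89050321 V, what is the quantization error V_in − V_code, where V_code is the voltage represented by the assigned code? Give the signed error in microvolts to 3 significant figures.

Span: 1.85 V − (-1.85 V) = 3.7 V. LSB = 3.7 V / 2^14 ≈ 225.8 µV.
(-0.89050321 − (-1.85)) / LSB = 0.95949679 × 16384/3.7 = 4248.7555. Nearest integer: k = 4249.
V_code = V_min + k × range/2^14 = -1.85 + 4249 × 3.7/16384 = -0.89044799805 V.
V_in − V_code = -0.89050321 − (-0.89044799805) = −55.2 µV.

−55.2 µV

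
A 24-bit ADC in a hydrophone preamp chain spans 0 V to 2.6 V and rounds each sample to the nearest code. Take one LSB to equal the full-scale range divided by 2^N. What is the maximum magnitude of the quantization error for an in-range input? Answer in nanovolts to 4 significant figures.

V_FS = 2.6 V.
LSB = 2.6 V ÷ 2^24 = 2.6/16777216 V = 154.972 nV.
|e|_max = LSB/2 = 77.49 nV.

77.49 nV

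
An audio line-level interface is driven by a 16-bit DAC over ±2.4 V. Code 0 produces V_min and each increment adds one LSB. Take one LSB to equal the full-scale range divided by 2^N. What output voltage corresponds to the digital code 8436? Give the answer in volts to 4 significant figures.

-1.782 V

Range = 2.4 − (-2.4) = 4.8 V. LSB = 4.8 V / 2^16.
V_out = -2.4 + 8436 × (4.8/65536) V
      = -2.4 V + 0.617871 V = -1.78213 V.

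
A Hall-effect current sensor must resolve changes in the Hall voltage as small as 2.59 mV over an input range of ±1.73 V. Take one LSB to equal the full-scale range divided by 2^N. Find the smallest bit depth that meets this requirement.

11 bits

Range = 1.73 − (-1.73) = 3.46 V.
Levels needed ≥ 3.46/2.59 mV = 1336. 2^11 = 2048 suffices, so N_min = 11.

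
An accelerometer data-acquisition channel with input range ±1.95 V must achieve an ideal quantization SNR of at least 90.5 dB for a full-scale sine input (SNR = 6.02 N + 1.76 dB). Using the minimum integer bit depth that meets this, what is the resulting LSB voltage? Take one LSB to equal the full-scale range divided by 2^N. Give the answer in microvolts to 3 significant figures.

Full-scale range = 1.95 V − (-1.95 V) = 3.9 V.
6.02 N + 1.76 ≥ 90.5 gives N ≥ 14.741, so the minimum integer is 15.
LSB = 3.9 V / 2^15 = 119 µV.

119 µV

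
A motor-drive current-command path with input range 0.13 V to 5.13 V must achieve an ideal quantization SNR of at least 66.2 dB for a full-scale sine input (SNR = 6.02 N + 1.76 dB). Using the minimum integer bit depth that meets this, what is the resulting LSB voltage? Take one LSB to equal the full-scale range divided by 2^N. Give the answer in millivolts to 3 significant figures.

2.44 mV

Span: 5.13 V − (0.13 V) = 5 V.
N ≥ (66.2 − 1.76)/6.02 = 10.704 → N_min = 11.
Step size = 5/2048 V = 2.44 mV.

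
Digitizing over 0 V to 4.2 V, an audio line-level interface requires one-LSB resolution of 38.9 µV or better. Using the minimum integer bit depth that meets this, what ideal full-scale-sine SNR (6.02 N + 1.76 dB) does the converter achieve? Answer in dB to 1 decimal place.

Full-scale range = 4.2 V.
Need 2^N ≥ 4.2 V / 38.9 µV = 108000 → N_min = 17.
SNR = 6.02 × 17 + 1.76 = 104.10 dB.

104.1 dB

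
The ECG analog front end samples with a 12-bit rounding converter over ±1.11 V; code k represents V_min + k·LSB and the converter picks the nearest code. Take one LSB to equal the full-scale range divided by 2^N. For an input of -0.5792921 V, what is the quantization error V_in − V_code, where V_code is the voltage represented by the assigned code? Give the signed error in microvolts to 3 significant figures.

+97.5 µV

Full-scale range = 1.11 V − (-1.11 V) = 2.22 V. LSB = 2.22 V / 2^12 ≈ 0.5420 mV.
(V_in − V_min)/LSB = (-0.5792921 − (-1.11)) × 4096/2.22 = 979.1800 → nearest code k = 979.
Reconstructed level: -1.11 + 979 × 2.22/4096 V = -0.5793896484 V.
e = -0.5792921 − (-0.5793896484) = +97.5 µV.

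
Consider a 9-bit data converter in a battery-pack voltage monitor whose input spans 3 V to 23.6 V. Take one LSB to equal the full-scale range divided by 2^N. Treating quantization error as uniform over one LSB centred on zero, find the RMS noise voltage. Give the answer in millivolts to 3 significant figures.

11.6 mV

Span: 23.6 V − (3 V) = 20.6 V.
Step size = 20.6/512 V = 40.234 mV.
RMS of a uniform error over width LSB is LSB/√12 = 11.6 mV.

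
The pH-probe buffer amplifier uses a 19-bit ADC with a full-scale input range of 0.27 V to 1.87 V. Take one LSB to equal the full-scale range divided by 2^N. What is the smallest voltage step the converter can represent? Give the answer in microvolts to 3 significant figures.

3.05 µV

The full-scale span is 1.87 − (0.27) = 1.6 V.
Number of codes = 2^19 = 524288.
LSB = 1.6 V / 2^19 = 3.05 µV.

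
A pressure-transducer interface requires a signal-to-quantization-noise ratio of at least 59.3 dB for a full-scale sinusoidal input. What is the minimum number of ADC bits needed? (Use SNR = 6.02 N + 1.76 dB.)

Required N = ⌈(59.3 − 1.76)/6.02⌉ = ⌈9.558⌉ = 10.

10 bits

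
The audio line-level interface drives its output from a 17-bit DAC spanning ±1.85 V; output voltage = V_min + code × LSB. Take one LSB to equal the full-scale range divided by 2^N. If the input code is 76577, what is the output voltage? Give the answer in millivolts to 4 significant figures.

Range = 1.85 − (-1.85) = 3.7 V. LSB = 3.7 V / 2^17.
Output = V_min + (76577/131072) × range = -1.85 + 0.584236 × 3.7 V
      = -1.85 + 2.16167 = 0.311674 V.

311.7 mV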